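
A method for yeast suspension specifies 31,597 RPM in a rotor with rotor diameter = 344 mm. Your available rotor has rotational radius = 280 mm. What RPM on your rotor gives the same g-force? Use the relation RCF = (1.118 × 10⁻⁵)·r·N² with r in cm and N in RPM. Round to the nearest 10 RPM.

Original rotor: r = 344 mm / 2 = 172 mm = 17.2 cm
RCF = 1.118 × 10⁻⁵ × r × N²
RCF_original = 1.118 × 10⁻⁵ × 17.2 × (31597)² = 1.118 × 10⁻⁵ × 17.2 × 998,370,409 ≈ 191,982.6 × g
Your rotor: r = 280 mm = 28.0 cm
191,982.6 = 1.118 × 10⁻⁵ × 28 × N²
N² = 191,982.6 / (31.304 × 10⁻⁵) = 613,284,564
N ≈ √613,284,564 ≈ 24,764.6

24760 RPM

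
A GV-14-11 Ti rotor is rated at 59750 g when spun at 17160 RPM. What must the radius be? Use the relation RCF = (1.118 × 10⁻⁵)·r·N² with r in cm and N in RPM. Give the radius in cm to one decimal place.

59750 = 1.118 × 10⁻⁵ × r × (17160)²
r = 59750 / (1.118 × 10⁻⁵ × 294,465,600) = 59750 / 3292.125 ≈ 18.149 cm

r ≈ 18.1 cm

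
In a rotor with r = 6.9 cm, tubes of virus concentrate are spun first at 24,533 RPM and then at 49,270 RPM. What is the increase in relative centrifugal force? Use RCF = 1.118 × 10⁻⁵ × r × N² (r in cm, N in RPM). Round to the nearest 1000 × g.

141000 × g

RCF₁ = 1.118 × 10⁻⁵ × 6.9 × (24533)² = 1.118 × 10⁻⁵ × 6.9 × 601,868,089 ≈ 46,429.3 × g
RCF₂ = 1.118 × 10⁻⁵ × 6.9 × (49270)² = 1.118 × 10⁻⁵ × 6.9 × 2,427,532,900 ≈ 187,264.7 × g
Increase = 187,264.7 − 46,429.3 = 140,835.4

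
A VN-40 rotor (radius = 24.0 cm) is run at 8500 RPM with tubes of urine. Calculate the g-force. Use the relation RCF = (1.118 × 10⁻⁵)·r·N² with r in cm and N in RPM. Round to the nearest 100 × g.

≈ 19400 × g

RCF = 1.118 × 10⁻⁵ × 24 × (8500)² = 1.118 × 10⁻⁵ × 24 × 72,250,000 ≈ 19,386.1 × g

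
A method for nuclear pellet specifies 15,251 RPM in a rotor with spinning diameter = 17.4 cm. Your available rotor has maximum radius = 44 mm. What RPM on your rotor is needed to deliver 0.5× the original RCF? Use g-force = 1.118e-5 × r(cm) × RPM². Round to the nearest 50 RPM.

Original rotor: r = 17.4 / 2 = 8.7 cm
RCF_original = 1.118 × 10⁻⁵ × 8.7 × (15251)² = 1.118 × 10⁻⁵ × 8.7 × 232,593,001 ≈ 22,623.4 × g
Target RCF = 0.5 × 22,623.4 ≈ 11,311.7 × g
Your rotor: r = 44 mm = 4.4 cm
11,311.7 = 1.118 × 10⁻⁵ × 4.4 × N²
N² = 11,311.7 / (4.9192 × 10⁻⁵) = 229,949,992
N ≈ √229,949,992 ≈ 15,164.1

≈ 15150 RPM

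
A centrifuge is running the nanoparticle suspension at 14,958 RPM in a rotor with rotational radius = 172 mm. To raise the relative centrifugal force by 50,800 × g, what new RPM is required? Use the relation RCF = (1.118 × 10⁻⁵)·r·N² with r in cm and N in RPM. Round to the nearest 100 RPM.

22100 RPM

r = 172 mm = 17.2 cm
Current RCF = 1.118 × 10⁻⁵ × 17.2 × (14958)² = 1.118 × 10⁻⁵ × 17.2 × 223,741,764 ≈ 43,024.6 × g
Target RCF = 43,024.6 + 50,800 = 93,824.6 × g
N² = 93,824.6 / (19.2296 × 10⁻⁵) = 487,917,585
N ≈ √487,917,585 ≈ 22,088.9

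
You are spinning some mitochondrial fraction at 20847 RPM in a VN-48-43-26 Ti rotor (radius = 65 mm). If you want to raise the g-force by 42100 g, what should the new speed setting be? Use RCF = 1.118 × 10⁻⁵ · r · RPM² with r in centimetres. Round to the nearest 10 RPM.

r = 65 mm = 6.5 cm
Current RCF = 1.118 × 10⁻⁵ × 6.5 × (20847)² = 1.118 × 10⁻⁵ × 6.5 × 434,597,409 ≈ 31,582.2 × g
Target RCF = 31,582.2 + 42,100 = 73,682.2 × g
N² = 73,682.2 / (7.267 × 10⁻⁵) = 1,013,928,719
N ≈ √1,013,928,719 ≈ 31,842.2

31840 RPM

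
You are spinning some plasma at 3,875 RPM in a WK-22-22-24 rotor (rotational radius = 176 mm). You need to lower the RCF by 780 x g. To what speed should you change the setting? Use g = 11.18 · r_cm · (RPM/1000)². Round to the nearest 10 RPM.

N₂ ≈ 3320 RPM

r = 176 mm = 17.6 cm
Current RCF = 11.18 × 17.6 × (3.875)² = 11.18 × 17.6 × 15.015625 ≈ 2,954.6 × g
Target RCF = 2,954.6 − 780 = 2,174.6 × g
(N/1000)² = 2,174.6 / 196.768 = 11.05159
N = 1000 × √11.05159 ≈ 3,324.4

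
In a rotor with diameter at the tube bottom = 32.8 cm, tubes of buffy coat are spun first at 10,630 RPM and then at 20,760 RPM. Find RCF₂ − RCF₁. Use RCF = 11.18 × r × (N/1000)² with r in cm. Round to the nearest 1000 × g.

58000 g

r = 32.8 / 2 = 16.4 cm
RCF₁ = 11.18 × 16.4 × (10.63)² = 11.18 × 16.4 × 112.9969 ≈ 20,718.2 × g
RCF₂ = 11.18 × 16.4 × (20.76)² = 11.18 × 16.4 × 430.9776 ≈ 79,020.6 × g
Increase = 79,020.6 − 20,718.2 = 58,302.4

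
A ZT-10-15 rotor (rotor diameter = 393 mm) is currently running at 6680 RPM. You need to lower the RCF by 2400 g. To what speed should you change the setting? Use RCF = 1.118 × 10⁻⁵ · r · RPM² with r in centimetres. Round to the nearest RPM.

5805 RPM

r = 393 mm / 2 = 196.5 mm = 19.65 cm
Current RCF = 1.118 × 10⁻⁵ × 19.65 × (6680)² = 1.118 × 10⁻⁵ × 19.65 × 44,622,400 ≈ 9,803 × g
Target RCF = 9,803 − 2,400 = 7,403 × g
N² = 7,403 / (21.9687 × 10⁻⁵) = 33,697,943
N ≈ √33,697,943 ≈ 5,805.0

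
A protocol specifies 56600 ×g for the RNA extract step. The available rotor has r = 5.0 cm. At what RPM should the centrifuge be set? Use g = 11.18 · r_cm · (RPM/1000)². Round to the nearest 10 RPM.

RCF = 11.18 × r × (N/1000)²
56,600 = 11.18 × 5 × (N/1000)²
(N/1000)² = 56,600 / 55.9 = 1012.522
N = 1000 × √1012.522 ≈ 31,820.2

31820 RPM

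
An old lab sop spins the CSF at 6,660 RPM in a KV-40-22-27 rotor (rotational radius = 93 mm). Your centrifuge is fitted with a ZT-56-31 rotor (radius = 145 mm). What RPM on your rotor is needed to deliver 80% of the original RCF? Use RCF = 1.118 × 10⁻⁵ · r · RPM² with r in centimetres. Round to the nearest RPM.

4771 RPM

Original rotor: r = 93 mm = 9.3 cm
RCF = 1.118 × 10⁻⁵ × r × N²
RCF_original = 1.118 × 10⁻⁵ × 9.3 × (6660)² = 1.118 × 10⁻⁵ × 9.3 × 44,355,600 ≈ 4,611.8 × g
Target RCF = 0.8 × 4,611.8 ≈ 3,689.4 × g
Your rotor: r = 145 mm = 14.5 cm
3,689.4 = 1.118 × 10⁻⁵ × 14.5 × N²
N² = 3,689.4 / (16.211 × 10⁻⁵) = 22,758,621
N ≈ √22,758,621 ≈ 4,770.6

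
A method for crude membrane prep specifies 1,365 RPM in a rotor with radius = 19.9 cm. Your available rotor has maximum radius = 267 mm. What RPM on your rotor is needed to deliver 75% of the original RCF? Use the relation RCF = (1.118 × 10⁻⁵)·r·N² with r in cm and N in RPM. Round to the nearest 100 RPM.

RCF = 1.118 × 10⁻⁵ × r × N²
RCF_original = 1.118 × 10⁻⁵ × 19.9 × (1365)² = 1.118 × 10⁻⁵ × 19.9 × 1,863,225 ≈ 414.5 × g
Target RCF = 0.75 × 414.5 ≈ 310.9 × g
Your rotor: r = 267 mm = 26.7 cm
310.9 = 1.118 × 10⁻⁵ × 26.7 × N²
N² = 310.9 / (29.8506 × 10⁻⁵) = 1,041,520
N ≈ √1,041,520 ≈ 1,020.5

1000 RPM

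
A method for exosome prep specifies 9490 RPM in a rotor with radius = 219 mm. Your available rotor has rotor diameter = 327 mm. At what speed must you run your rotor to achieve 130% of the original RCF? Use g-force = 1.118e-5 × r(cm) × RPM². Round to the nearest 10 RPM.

Original rotor: r = 219 mm = 21.9 cm
RCF = 1.118 × 10⁻⁵ × r × N²
RCF_original = 1.118 × 10⁻⁵ × 21.9 × (9490)² = 1.118 × 10⁻⁵ × 21.9 × 90,060,100 ≈ 22,050.5 × g
Target RCF = 1.3 × 22,050.5 ≈ 28,665.7 × g
Your rotor: r = 327 mm / 2 = 163.5 mm = 16.35 cm
28,665.7 = 1.118 × 10⁻⁵ × 16.35 × N²
N² = 28,665.7 / (18.2793 × 10⁻⁵) = 156,820,557
N ≈ √156,820,557 ≈ 12,522.8

12520 RPM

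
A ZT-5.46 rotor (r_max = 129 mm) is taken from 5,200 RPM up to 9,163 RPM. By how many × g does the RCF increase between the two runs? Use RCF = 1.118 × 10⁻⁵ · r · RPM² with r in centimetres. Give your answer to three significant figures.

≈ 8210 × g

r = 129 mm = 12.9 cm
RCF₁ = 1.118 × 10⁻⁵ × 12.9 × (5200)² = 1.118 × 10⁻⁵ × 12.9 × 27,040,000 ≈ 3,899.8 × g
RCF₂ = 1.118 × 10⁻⁵ × 12.9 × (9163)² = 1.118 × 10⁻⁵ × 12.9 × 83,960,569 ≈ 12,109 × g
Increase = 12,109 − 3,899.8 = 8,209.2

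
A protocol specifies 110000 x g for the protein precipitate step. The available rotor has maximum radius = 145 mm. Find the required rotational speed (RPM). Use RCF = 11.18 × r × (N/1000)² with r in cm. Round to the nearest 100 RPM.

N ≈ 26000 RPM

r = 145 mm = 14.5 cm
RCF = 11.18 × r × (N/1000)²
110,000 = 11.18 × 14.5 × (N/1000)²
(N/1000)² = 110,000 / 162.11 = 678.5516
N = 1000 × √678.5516 ≈ 26,049.0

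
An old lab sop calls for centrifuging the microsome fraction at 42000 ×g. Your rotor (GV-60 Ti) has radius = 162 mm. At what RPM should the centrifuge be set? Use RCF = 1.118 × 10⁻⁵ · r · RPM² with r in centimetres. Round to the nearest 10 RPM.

N ≈ 15230 RPM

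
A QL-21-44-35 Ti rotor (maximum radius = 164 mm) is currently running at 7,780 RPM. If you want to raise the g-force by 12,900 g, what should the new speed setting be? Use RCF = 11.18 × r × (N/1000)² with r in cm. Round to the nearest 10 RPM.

11440 RPM

r = 164 mm = 16.4 cm
Current RCF = 11.18 × 16.4 × (7.78)² = 11.18 × 16.4 × 60.5284 ≈ 11,098 × g
Target RCF = 11,098 + 12,900 = 23,998 × g
(N/1000)² = 23,998 / 183.352 = 130.8849
N = 1000 × √130.8849 ≈ 11,440.5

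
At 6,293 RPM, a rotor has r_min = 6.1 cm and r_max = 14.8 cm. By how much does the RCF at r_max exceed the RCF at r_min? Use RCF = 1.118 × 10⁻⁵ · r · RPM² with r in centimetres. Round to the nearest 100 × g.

RCF_max = 1.118 × 10⁻⁵ × 14.8 × (6293)² = 1.118 × 10⁻⁵ × 14.8 × 39,601,849 ≈ 6,552.7 × g
RCF_min = 1.118 × 10⁻⁵ × 6.1 × (6293)² = 1.118 × 10⁻⁵ × 6.1 × 39,601,849 ≈ 2,700.8 × g
ΔRCF = 6,552.7 − 2,700.8 = 3,851.9

≈ 3900 g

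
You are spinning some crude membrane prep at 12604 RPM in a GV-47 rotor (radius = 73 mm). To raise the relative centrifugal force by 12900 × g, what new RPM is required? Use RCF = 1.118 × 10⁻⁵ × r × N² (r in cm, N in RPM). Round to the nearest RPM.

r = 73 mm = 7.3 cm
Current RCF = 1.118 × 10⁻⁵ × 7.3 × (12604)² = 1.118 × 10⁻⁵ × 7.3 × 158,860,816 ≈ 12,965.3 × g
Target RCF = 12,965.3 + 12,900 = 25,865.3 × g
N² = 25,865.3 / (8.1614 × 10⁻⁵) = 316,922,342
N ≈ √316,922,342 ≈ 17,802.3

N₂ ≈ 17802 RPM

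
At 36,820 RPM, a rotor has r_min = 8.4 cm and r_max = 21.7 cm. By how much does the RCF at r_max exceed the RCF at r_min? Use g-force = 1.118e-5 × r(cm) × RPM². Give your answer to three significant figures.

RCF_max = 1.118 × 10⁻⁵ × 21.7 × (36820)² = 1.118 × 10⁻⁵ × 21.7 × 1,355,712,400 ≈ 328,904 × g
RCF_min = 1.118 × 10⁻⁵ × 8.4 × (36820)² = 1.118 × 10⁻⁵ × 8.4 × 1,355,712,400 ≈ 127,317.7 × g
ΔRCF = 328,904 − 127,317.7 = 201,586.3

≈ 202000 ×g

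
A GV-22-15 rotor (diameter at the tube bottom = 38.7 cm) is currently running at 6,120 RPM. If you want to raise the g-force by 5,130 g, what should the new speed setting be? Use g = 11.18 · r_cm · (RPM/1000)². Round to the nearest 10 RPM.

r = 38.7 / 2 = 19.35 cm
Current RCF = 11.18 × 19.35 × (6.12)² = 11.18 × 19.35 × 37.4544 ≈ 8,102.6 × g
Target RCF = 8,102.6 + 5,130 = 13,232.6 × g
(N/1000)² = 13,232.6 / 216.333 = 61.16774
N = 1000 × √61.16774 ≈ 7,821.0

7820 RPM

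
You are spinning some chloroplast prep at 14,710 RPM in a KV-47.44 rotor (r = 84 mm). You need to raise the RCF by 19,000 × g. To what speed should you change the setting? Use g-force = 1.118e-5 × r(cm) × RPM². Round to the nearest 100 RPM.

r = 84 mm = 8.4 cm
Current RCF = 1.118 × 10⁻⁵ × 8.4 × (14710)² = 1.118 × 10⁻⁵ × 8.4 × 216,384,100 ≈ 20,321.1 × g
Target RCF = 20,321.1 + 19,000 = 39,321.1 × g
N² = 39,321.1 / (9.3912 × 10⁻⁵) = 418,701,550
N ≈ √418,701,550 ≈ 20,462.2

N₂ ≈ 20500 RPM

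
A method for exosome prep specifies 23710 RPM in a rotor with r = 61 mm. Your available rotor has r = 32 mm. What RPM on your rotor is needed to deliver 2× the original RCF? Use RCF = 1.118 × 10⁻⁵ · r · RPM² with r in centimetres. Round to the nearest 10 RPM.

Original rotor: r = 61 mm = 6.1 cm
RCF_original = 1.118 × 10⁻⁵ × 6.1 × (23710)² = 1.118 × 10⁻⁵ × 6.1 × 562,164,100 ≈ 38,338.5 × g
Target RCF = 2 × 38,338.5 ≈ 76,677 × g
Your rotor: r = 32 mm = 3.2 cm
76,677 = 1.118 × 10⁻⁵ × 3.2 × N²
N² = 76,677 / (3.5776 × 10⁻⁵) = 2,143,252,460
N ≈ √2,143,252,460 ≈ 46,295.3

≈ 46300 RPM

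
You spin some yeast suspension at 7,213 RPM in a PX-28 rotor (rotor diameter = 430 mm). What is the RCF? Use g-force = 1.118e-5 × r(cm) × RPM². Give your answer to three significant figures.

r = 430 mm / 2 = 215 mm = 21.5 cm
RCF = 1.118 × 10⁻⁵ × r × N²
RCF = 1.118 × 10⁻⁵ × 21.5 × (7213)² = 1.118 × 10⁻⁵ × 21.5 × 52,027,369 ≈ 12,505.8 × g

RCF ≈ 12500 g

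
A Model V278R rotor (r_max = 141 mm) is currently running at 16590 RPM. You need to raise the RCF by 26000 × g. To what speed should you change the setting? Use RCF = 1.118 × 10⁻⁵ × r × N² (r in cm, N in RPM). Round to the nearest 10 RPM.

r = 141 mm = 14.1 cm
Current RCF = 1.118 × 10⁻⁵ × 14.1 × (16590)² = 1.118 × 10⁻⁵ × 14.1 × 275,228,100 ≈ 43,386.4 × g
Target RCF = 43,386.4 + 26,000 = 69,386.4 × g
N² = 69,386.4 / (15.7638 × 10⁻⁵) = 440,162,905
N ≈ √440,162,905 ≈ 20,980.1

N₂ ≈ 20980 RPM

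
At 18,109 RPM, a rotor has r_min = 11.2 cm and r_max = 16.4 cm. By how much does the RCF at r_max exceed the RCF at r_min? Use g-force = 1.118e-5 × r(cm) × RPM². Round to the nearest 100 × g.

≈ 19100 × g

RCF_max = 1.118 × 10⁻⁵ × 16.4 × (18109)² = 1.118 × 10⁻⁵ × 16.4 × 327,935,881 ≈ 60,127.7 × g
RCF_min = 1.118 × 10⁻⁵ × 11.2 × (18109)² = 1.118 × 10⁻⁵ × 11.2 × 327,935,881 ≈ 41,062.8 × g
ΔRCF = 60,127.7 − 41,062.8 = 19,064.9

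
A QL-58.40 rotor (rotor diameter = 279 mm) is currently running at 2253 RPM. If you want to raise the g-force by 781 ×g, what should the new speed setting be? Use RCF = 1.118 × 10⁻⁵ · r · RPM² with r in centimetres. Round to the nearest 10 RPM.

≈ 3180 RPM

r = 279 mm / 2 = 139.5 mm = 13.95 cm
Current RCF = 1.118 × 10⁻⁵ × 13.95 × (2253)² = 1.118 × 10⁻⁵ × 13.95 × 5,076,009 ≈ 791.7 × g
Target RCF = 791.7 + 781 = 1,572.7 × g
N² = 1,572.7 / (15.5961 × 10⁻⁵) = 10,083,931
N ≈ √10,083,931 ≈ 3,175.5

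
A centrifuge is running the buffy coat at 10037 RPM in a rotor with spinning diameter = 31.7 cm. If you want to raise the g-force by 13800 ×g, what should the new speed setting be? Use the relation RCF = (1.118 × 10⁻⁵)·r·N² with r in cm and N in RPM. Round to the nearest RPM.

r = 31.7 / 2 = 15.85 cm
Current RCF = 1.118 × 10⁻⁵ × 15.85 × (10037)² = 1.118 × 10⁻⁵ × 15.85 × 100,741,369 ≈ 17,851.7 × g
Target RCF = 17,851.7 + 13,800 = 31,651.7 × g
N² = 31,651.7 / (17.7203 × 10⁻⁵) = 178,618,308
N ≈ √178,618,308 ≈ 13,364.8

≈ 13365 RPM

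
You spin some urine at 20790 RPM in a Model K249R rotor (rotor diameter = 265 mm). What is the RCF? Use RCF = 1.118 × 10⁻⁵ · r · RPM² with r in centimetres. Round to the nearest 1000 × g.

r = 265 mm / 2 = 132.5 mm = 13.25 cm
RCF = 1.118 × 10⁻⁵ × 13.25 × (20790)² = 1.118 × 10⁻⁵ × 13.25 × 432,224,100 ≈ 64,027.5 × g

≈ 64000 x g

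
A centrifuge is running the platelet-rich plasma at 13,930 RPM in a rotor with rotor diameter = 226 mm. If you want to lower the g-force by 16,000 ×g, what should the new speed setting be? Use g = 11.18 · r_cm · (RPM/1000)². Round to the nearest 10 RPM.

N₂ ≈ 8210 RPM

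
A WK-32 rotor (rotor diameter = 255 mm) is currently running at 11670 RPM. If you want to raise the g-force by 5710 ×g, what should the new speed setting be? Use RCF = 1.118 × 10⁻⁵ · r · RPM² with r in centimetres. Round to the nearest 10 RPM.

r = 255 mm / 2 = 127.5 mm = 12.75 cm
Current RCF = 1.118 × 10⁻⁵ × 12.75 × (11670)² = 1.118 × 10⁻⁵ × 12.75 × 136,188,900 ≈ 19,413 × g
Target RCF = 19,413 + 5,710 = 25,123 × g
N² = 25,123 / (14.2545 × 10⁻⁵) = 176,246,098
N ≈ √176,246,098 ≈ 13,275.8

≈ 13280 RPM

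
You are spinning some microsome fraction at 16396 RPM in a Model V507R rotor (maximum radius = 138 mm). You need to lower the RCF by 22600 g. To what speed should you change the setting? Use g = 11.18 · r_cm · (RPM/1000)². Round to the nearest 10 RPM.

r = 138 mm = 13.8 cm
Current RCF = 11.18 × 13.8 × (16.396)² = 11.18 × 13.8 × 268.828816 ≈ 41,476 × g
Target RCF = 41,476 − 22,600 = 18,876 × g
(N/1000)² = 18,876 / 154.284 = 122.3458
N = 1000 × √122.3458 ≈ 11,061.0

≈ 11060 RPM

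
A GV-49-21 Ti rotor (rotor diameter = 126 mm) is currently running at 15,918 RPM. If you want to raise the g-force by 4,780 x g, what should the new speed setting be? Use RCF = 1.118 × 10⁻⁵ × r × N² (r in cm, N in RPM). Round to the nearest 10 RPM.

r = 126 mm / 2 = 63 mm = 6.3 cm
Current RCF = 1.118 × 10⁻⁵ × 6.3 × (15918)² = 1.118 × 10⁻⁵ × 6.3 × 253,382,724 ≈ 17,846.8 × g
Target RCF = 17,846.8 + 4,780 = 22,626.8 × g
N² = 22,626.8 / (7.0434 × 10⁻⁵) = 321,248,261
N ≈ √321,248,261 ≈ 17,923.4

17920 RPM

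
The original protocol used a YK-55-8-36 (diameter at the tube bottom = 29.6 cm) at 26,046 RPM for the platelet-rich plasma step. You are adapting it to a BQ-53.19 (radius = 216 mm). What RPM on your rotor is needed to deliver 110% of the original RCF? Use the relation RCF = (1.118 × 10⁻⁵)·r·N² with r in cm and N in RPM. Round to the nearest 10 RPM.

22610 RPM

Original rotor: r = 29.6 / 2 = 14.8 cm
RCF = 1.118 × 10⁻⁵ × r × N²
RCF_original = 1.118 × 10⁻⁵ × 14.8 × (26046)² = 1.118 × 10⁻⁵ × 14.8 × 678,394,116 ≈ 112,249.8 × g
Target RCF = 1.1 × 112,249.8 ≈ 123,474.8 × g
Your rotor: r = 216 mm = 21.6 cm
123,474.8 = 1.118 × 10⁻⁵ × 21.6 × N²
N² = 123,474.8 / (24.1488 × 10⁻⁵) = 511,308,222
N ≈ √511,308,222 ≈ 22,612.1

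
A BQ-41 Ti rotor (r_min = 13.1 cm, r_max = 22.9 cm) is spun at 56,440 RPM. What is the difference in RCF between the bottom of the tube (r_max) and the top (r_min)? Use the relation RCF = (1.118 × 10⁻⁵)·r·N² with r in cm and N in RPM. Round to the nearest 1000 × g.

≈ 349000 × g

RCF_max = 1.118 × 10⁻⁵ × 22.9 × (56440)² = 1.118 × 10⁻⁵ × 22.9 × 3,185,473,600 ≈ 815,551.3 × g
RCF_min = 1.118 × 10⁻⁵ × 13.1 × (56440)² = 1.118 × 10⁻⁵ × 13.1 × 3,185,473,600 ≈ 466,538.1 × g
ΔRCF = 815,551.3 − 466,538.1 = 349,013.2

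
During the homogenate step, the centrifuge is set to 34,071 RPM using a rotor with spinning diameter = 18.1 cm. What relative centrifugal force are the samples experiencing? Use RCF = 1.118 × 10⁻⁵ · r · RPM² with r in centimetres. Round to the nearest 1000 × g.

r = 18.1 / 2 = 9.05 cm
RCF = 1.118 × 10⁻⁵ × r × N²
RCF = 1.118 × 10⁻⁵ × 9.05 × (34071)² = 1.118 × 10⁻⁵ × 9.05 × 1,160,833,041 ≈ 117,451.9 × g

≈ 117000 × g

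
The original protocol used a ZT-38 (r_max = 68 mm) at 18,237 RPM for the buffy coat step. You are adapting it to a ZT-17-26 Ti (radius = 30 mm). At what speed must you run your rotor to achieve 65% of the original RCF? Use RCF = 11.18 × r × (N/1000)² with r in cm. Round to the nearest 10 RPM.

Original rotor: r = 68 mm = 6.8 cm
RCF_original = 11.18 × 6.8 × (18.237)² = 11.18 × 6.8 × 332.588169 ≈ 25,284.7 × g
Target RCF = 0.65 × 25,284.7 ≈ 16,435.1 × g
Your rotor: r = 30 mm = 3.0 cm
16,435.1 = 11.18 × 3 × (N/1000)²
(N/1000)² = 16,435.1 / 33.54 = 490.0149
N = 1000 × √490.0149 ≈ 22,136.3

≈ 22140 RPM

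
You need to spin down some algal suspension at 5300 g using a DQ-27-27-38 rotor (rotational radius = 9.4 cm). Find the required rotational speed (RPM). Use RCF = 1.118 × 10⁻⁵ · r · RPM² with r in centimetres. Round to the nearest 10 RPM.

7100 RPM

RCF = 1.118 × 10⁻⁵ × r × N²
5,300 = 1.118 × 10⁻⁵ × 9.4 × N²
N² = 5,300 / (10.5092 × 10⁻⁵) = 50,432,002
N ≈ √50,432,002 ≈ 7,101.5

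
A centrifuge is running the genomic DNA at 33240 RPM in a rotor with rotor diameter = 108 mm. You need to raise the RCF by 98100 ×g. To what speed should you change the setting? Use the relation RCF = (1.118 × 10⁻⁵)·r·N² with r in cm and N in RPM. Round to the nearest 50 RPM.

N₂ ≈ 52250 RPM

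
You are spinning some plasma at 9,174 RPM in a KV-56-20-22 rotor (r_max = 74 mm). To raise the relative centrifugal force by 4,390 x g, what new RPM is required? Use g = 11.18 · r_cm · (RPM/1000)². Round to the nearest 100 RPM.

≈ 11700 RPM

r = 74 mm = 7.4 cm
Current RCF = 11.18 × 7.4 × (9.174)² = 11.18 × 7.4 × 84.162276 ≈ 6,962.9 × g
Target RCF = 6,962.9 + 4,390 = 11,352.9 × g
(N/1000)² = 11,352.9 / 82.732 = 137.225
N = 1000 × √137.225 ≈ 11,714.3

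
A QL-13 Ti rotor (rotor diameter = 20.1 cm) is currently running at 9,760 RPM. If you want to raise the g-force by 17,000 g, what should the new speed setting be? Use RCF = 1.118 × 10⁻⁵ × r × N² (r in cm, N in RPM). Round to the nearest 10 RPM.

N₂ ≈ 15700 RPM

r = 20.1 / 2 = 10.05 cm
Current RCF = 1.118 × 10⁻⁵ × 10.05 × (9760)² = 1.118 × 10⁻⁵ × 10.05 × 95,257,600 ≈ 10,703 × g
Target RCF = 10,703 + 17,000 = 27,703 × g
N² = 27,703 / (11.2359 × 10⁻⁵) = 246,557,908
N ≈ √246,557,908 ≈ 15,702.2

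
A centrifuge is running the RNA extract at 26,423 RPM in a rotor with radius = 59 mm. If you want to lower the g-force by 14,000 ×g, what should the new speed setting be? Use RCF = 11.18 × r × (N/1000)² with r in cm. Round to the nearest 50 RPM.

r = 59 mm = 5.9 cm
Current RCF = 11.18 × 5.9 × (26.423)² = 11.18 × 5.9 × 698.174929 ≈ 46,053 × g
Target RCF = 46,053 − 14,000 = 32,053 × g
(N/1000)² = 32,053 / 65.962 = 485.9313
N = 1000 × √485.9313 ≈ 22,043.8

≈ 22050 RPM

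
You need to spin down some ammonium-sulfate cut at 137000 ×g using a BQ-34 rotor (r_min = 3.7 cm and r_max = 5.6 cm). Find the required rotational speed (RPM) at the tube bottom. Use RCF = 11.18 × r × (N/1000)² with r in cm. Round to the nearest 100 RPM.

N ≈ 46800 RPM

Use r_max = 5.6 cm.
RCF = 11.18 × r × (N/1000)²
137,000 = 11.18 × 5.6 × (N/1000)²
(N/1000)² = 137,000 / 62.608 = 2188.219
N = 1000 × √2188.219 ≈ 46,778.4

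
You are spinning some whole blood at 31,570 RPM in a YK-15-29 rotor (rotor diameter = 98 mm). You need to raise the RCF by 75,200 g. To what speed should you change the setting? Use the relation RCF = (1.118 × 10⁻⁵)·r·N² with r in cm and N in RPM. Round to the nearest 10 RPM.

r = 98 mm / 2 = 49 mm = 4.9 cm
Current RCF = 1.118 × 10⁻⁵ × 4.9 × (31570)² = 1.118 × 10⁻⁵ × 4.9 × 996,664,900 ≈ 54,599.3 × g
Target RCF = 54,599.3 + 75,200 = 129,799.3 × g
N² = 129,799.3 / (5.4782 × 10⁻⁵) = 2,369,378,628
N ≈ √2,369,378,628 ≈ 48,676.3

≈ 48680 RPM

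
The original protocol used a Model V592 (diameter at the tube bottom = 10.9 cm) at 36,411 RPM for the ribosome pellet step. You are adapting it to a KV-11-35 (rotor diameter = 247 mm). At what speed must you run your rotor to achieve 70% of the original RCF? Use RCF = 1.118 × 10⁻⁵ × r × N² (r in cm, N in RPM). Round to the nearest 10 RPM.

Original rotor: r = 10.9 / 2 = 5.45 cm
RCF_original = 1.118 × 10⁻⁵ × 5.45 × (36411)² = 1.118 × 10⁻⁵ × 5.45 × 1,325,760,921 ≈ 80,779.9 × g
Target RCF = 0.7 × 80,779.9 ≈ 56,545.9 × g
Your rotor: r = 247 mm / 2 = 123.5 mm = 12.35 cm
56,545.9 = 1.118 × 10⁻⁵ × 12.35 × N²
N² = 56,545.9 / (13.8073 × 10⁻⁵) = 409,536,260
N ≈ √409,536,260 ≈ 20,237.0

20240 RPM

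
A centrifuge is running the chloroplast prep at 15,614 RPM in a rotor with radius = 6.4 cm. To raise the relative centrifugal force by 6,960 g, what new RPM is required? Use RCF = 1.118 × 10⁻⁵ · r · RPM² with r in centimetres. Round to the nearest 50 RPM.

Current RCF = 1.118 × 10⁻⁵ × 6.4 × (15614)² = 1.118 × 10⁻⁵ × 6.4 × 243,796,996 ≈ 17,444.2 × g
Target RCF = 17,444.2 + 6,960 = 24,404.2 × g
N² = 24,404.2 / (7.1552 × 10⁻⁵) = 341,069,432
N ≈ √341,069,432 ≈ 18,468.1

≈ 18450 RPM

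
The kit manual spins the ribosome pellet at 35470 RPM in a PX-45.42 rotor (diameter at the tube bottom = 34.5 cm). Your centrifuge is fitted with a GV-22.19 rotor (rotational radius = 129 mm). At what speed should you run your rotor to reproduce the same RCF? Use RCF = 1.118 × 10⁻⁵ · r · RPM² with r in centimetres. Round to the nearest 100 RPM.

≈ 41000 RPM

Original rotor: r = 34.5 / 2 = 17.25 cm
RCF_original = 1.118 × 10⁻⁵ × 17.25 × (35470)² = 1.118 × 10⁻⁵ × 17.25 × 1,258,120,900 ≈ 242,634.9 × g
Your rotor: r = 129 mm = 12.9 cm
242,634.9 = 1.118 × 10⁻⁵ × 12.9 × N²
N² = 242,634.9 / (14.4222 × 10⁻⁵) = 1,682,370,928
N ≈ √1,682,370,928 ≈ 41,016.7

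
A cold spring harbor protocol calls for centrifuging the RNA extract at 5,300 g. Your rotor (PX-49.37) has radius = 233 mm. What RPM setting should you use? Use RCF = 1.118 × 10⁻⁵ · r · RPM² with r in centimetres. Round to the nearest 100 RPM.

r = 233 mm = 23.3 cm
RCF = 1.118 × 10⁻⁵ × r × N²
5,300 = 1.118 × 10⁻⁵ × 23.3 × N²
N² = 5,300 / (26.0494 × 10⁻⁵) = 20,345,958
N ≈ √20,345,958 ≈ 4,510.6

N ≈ 4500 RPM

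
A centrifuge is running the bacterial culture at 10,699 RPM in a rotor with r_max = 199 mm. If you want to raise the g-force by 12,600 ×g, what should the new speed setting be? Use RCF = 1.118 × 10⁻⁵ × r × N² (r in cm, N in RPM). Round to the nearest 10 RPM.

r = 199 mm = 19.9 cm
Current RCF = 1.118 × 10⁻⁵ × 19.9 × (10699)² = 1.118 × 10⁻⁵ × 19.9 × 114,468,601 ≈ 25,467.2 × g
Target RCF = 25,467.2 + 12,600 = 38,067.2 × g
N² = 38,067.2 / (22.2482 × 10⁻⁵) = 171,102,381
N ≈ √171,102,381 ≈ 13,080.6

N₂ ≈ 13080 RPM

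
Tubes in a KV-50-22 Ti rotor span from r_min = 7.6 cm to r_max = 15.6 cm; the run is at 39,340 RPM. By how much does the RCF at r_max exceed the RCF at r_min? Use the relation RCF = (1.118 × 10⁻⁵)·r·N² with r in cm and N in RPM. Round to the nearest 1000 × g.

ΔRCF ≈ 138000 g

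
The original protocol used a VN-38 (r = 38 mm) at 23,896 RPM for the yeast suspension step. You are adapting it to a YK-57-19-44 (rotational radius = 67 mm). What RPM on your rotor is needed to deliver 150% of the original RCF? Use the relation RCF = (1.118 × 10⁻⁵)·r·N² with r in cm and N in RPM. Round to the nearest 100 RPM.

Original rotor: r = 38 mm = 3.8 cm
RCF = 1.118 × 10⁻⁵ × r × N²
RCF_original = 1.118 × 10⁻⁵ × 3.8 × (23896)² = 1.118 × 10⁻⁵ × 3.8 × 571,018,816 ≈ 24,259.2 × g
Target RCF = 1.5 × 24,259.2 ≈ 36,388.8 × g
Your rotor: r = 67 mm = 6.7 cm
36,388.8 = 1.118 × 10⁻⁵ × 6.7 × N²
N² = 36,388.8 / (7.4906 × 10⁻⁵) = 485,792,860
N ≈ √485,792,860 ≈ 22,040.7

22000 RPM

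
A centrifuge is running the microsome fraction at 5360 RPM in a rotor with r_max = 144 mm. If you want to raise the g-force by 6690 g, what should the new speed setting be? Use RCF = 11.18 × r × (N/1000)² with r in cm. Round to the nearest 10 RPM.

r = 144 mm = 14.4 cm
Current RCF = 11.18 × 14.4 × (5.36)² = 11.18 × 14.4 × 28.7296 ≈ 4,625.2 × g
Target RCF = 4,625.2 + 6,690 = 11,315.2 × g
(N/1000)² = 11,315.2 / 160.992 = 70.28424
N = 1000 × √70.28424 ≈ 8,383.6

≈ 8380 RPM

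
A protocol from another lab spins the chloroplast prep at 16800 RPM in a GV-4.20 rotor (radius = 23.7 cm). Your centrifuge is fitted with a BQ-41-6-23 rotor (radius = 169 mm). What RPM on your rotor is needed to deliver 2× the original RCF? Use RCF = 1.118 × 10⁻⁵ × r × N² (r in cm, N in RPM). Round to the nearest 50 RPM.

≈ 28150 RPM

RCF_original = 1.118 × 10⁻⁵ × 23.7 × (16800)² = 1.118 × 10⁻⁵ × 23.7 × 282,240,000 ≈ 74,784 × g
Target RCF = 2 × 74,784 ≈ 149,568 × g
Your rotor: r = 169 mm = 16.9 cm
149,568 = 1.118 × 10⁻⁵ × 16.9 × N²
N² = 149,568 / (18.8942 × 10⁻⁵) = 791,608,007
N ≈ √791,608,007 ≈ 28,135.5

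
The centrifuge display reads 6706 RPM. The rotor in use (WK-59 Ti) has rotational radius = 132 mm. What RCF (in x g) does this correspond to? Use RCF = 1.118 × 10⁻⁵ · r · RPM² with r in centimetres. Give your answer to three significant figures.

r = 132 mm = 13.2 cm
RCF = 1.118 × 10⁻⁵ × 13.2 × (6706)² = 1.118 × 10⁻⁵ × 13.2 × 44,970,436 ≈ 6,636.6 × g

≈ 6640 x g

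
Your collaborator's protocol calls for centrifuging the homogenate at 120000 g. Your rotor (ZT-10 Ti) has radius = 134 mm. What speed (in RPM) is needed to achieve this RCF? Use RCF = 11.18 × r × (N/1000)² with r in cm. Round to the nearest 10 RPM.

N ≈ 28300 RPM

r = 134 mm = 13.4 cm
120,000 = 11.18 × 13.4 × (N/1000)²
(N/1000)² = 120,000 / 149.812 = 801.0039
N = 1000 × √801.0039 ≈ 28,302.0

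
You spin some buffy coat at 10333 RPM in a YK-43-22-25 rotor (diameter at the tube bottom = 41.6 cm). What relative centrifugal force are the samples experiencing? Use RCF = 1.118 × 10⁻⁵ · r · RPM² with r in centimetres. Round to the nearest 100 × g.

r = 41.6 / 2 = 20.8 cm
RCF = 1.118 × 10⁻⁵ × r × N²
RCF = 1.118 × 10⁻⁵ × 20.8 × (10333)² = 1.118 × 10⁻⁵ × 20.8 × 106,770,889 ≈ 24,828.9 × g

≈ 24800 x g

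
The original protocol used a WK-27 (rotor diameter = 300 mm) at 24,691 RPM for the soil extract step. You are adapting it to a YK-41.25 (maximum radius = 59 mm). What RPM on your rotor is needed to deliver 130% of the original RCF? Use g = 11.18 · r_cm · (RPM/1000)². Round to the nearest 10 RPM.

Original rotor: r = 300 mm / 2 = 150 mm = 15 cm
RCF = 11.18 × r × (N/1000)²
RCF_original = 11.18 × 15 × (24.691)² = 11.18 × 15 × 609.645481 ≈ 102,237.5 × g
Target RCF = 1.3 × 102,237.5 ≈ 132,908.8 × g
Your rotor: r = 59 mm = 5.9 cm
132,908.8 = 11.18 × 5.9 × (N/1000)²
(N/1000)² = 132,908.8 / 65.962 = 2014.93
N = 1000 × √2014.93 ≈ 44,888.0

44890 RPM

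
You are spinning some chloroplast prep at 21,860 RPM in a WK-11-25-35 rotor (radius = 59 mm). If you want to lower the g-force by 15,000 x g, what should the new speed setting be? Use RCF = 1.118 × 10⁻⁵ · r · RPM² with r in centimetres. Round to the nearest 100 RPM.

r = 59 mm = 5.9 cm
Current RCF = 1.118 × 10⁻⁵ × 5.9 × (21860)² = 1.118 × 10⁻⁵ × 5.9 × 477,859,600 ≈ 31,520.6 × g
Target RCF = 31,520.6 − 15,000 = 16,520.6 × g
N² = 16,520.6 / (6.5962 × 10⁻⁵) = 250,456,323
N ≈ √250,456,323 ≈ 15,825.8

≈ 15800 RPM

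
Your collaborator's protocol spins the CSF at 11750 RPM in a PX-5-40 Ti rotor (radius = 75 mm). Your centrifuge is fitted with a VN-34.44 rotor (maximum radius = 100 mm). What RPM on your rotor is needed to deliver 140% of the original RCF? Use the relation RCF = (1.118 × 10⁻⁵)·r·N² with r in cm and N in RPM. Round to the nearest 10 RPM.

12040 RPM

Original rotor: r = 75 mm = 7.5 cm
RCF_original = 1.118 × 10⁻⁵ × 7.5 × (11750)² = 1.118 × 10⁻⁵ × 7.5 × 138,062,500 ≈ 11,576.5 × g
Target RCF = 1.4 × 11,576.5 ≈ 16,207.1 × g
Your rotor: r = 100 mm = 10.0 cm
16,207.1 = 1.118 × 10⁻⁵ × 10 × N²
N² = 16,207.1 / (11.18 × 10⁻⁵) = 144,965,116
N ≈ √144,965,116 ≈ 12,040.1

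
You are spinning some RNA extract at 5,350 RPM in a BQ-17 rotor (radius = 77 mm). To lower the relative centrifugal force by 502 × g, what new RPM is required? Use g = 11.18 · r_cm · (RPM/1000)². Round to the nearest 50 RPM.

r = 77 mm = 7.7 cm
Current RCF = 11.18 × 7.7 × (5.35)² = 11.18 × 7.7 × 28.6225 ≈ 2,464 × g
Target RCF = 2,464 − 502 = 1,962 × g
(N/1000)² = 1,962 / 86.086 = 22.79116
N = 1000 × √22.79116 ≈ 4,774.0

N₂ ≈ 4750 RPM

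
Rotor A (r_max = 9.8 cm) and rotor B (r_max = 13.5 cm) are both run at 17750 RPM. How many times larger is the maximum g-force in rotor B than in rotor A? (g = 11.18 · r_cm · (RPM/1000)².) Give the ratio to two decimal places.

1.38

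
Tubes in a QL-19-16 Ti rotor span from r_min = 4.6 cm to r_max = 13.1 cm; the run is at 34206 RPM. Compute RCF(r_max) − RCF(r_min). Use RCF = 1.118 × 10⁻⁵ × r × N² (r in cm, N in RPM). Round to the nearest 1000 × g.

≈ 111000 x g

ΔRCF = 1.118 × 10⁻⁵ × (r_max − r_min) × N² = 1.118 × 10⁻⁵ × 8.5 × 1,170,050,436 ≈ 111,189.9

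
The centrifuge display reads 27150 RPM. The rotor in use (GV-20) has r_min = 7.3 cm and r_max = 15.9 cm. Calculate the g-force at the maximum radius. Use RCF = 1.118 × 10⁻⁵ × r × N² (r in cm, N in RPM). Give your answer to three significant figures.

Use r_max = 15.9 cm.
RCF = 1.118 × 10⁻⁵ × 15.9 × (27150)² = 1.118 × 10⁻⁵ × 15.9 × 737,122,500 ≈ 131,032.4 × g

≈ 131000 x g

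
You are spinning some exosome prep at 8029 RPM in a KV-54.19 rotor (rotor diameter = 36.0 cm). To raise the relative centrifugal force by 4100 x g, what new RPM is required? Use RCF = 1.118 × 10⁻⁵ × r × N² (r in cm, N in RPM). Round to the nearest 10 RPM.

≈ 9210 RPM

r = 36.0 / 2 = 18 cm
Current RCF = 1.118 × 10⁻⁵ × 18 × (8029)² = 1.118 × 10⁻⁵ × 18 × 64,464,841 ≈ 12,972.9 × g
Target RCF = 12,972.9 + 4,100 = 17,072.9 × g
N² = 17,072.9 / (20.124 × 10⁻⁵) = 84,838,501
N ≈ √84,838,501 ≈ 9,210.8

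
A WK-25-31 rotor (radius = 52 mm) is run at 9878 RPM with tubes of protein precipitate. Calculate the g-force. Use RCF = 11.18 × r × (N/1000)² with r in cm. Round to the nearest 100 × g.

≈ 5700 g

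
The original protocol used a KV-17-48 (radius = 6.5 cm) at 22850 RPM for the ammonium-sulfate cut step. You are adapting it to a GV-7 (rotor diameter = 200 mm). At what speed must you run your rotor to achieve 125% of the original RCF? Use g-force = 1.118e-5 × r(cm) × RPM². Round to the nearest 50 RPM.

≈ 20600 RPM

RCF_original = 1.118 × 10⁻⁵ × 6.5 × (22850)² = 1.118 × 10⁻⁵ × 6.5 × 522,122,500 ≈ 37,942.6 × g
Target RCF = 1.25 × 37,942.6 ≈ 47,428.2 × g
Your rotor: r = 200 mm / 2 = 100 mm = 10 cm
47,428.2 = 1.118 × 10⁻⁵ × 10 × N²
N² = 47,428.2 / (11.18 × 10⁻⁵) = 424,223,614
N ≈ √424,223,614 ≈ 20,596.7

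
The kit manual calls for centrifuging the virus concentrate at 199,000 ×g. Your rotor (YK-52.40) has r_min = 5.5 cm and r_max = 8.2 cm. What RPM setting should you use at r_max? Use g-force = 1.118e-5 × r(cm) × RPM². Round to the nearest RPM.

≈ 46591 RPM

Use r_max = 8.2 cm.
199,000 = 1.118 × 10⁻⁵ × 8.2 × N²
N² = 199,000 / (9.1676 × 10⁻⁵) = 2,170,688,075
N ≈ √2,170,688,075 ≈ 46,590.6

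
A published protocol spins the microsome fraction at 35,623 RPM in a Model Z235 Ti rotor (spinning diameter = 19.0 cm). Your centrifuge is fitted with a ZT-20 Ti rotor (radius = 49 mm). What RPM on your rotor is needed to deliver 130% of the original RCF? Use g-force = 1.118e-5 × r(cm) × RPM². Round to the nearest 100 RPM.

56600 RPM

Original rotor: r = 19.0 / 2 = 9.5 cm
RCF_original = 1.118 × 10⁻⁵ × 9.5 × (35623)² = 1.118 × 10⁻⁵ × 9.5 × 1,268,998,129 ≈ 134,780.3 × g
Target RCF = 1.3 × 134,780.3 ≈ 175,214.4 × g
Your rotor: r = 49 mm = 4.9 cm
175,214.4 = 1.118 × 10⁻⁵ × 4.9 × N²
N² = 175,214.4 / (5.4782 × 10⁻⁵) = 3,198,393,633
N ≈ √3,198,393,633 ≈ 56,554.3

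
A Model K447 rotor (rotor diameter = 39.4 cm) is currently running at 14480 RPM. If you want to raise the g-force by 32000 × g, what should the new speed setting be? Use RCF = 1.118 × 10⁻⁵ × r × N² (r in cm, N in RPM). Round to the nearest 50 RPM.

r = 39.4 / 2 = 19.7 cm
Current RCF = 1.118 × 10⁻⁵ × 19.7 × (14480)² = 1.118 × 10⁻⁵ × 19.7 × 209,670,400 ≈ 46,179.1 × g
Target RCF = 46,179.1 + 32,000 = 78,179.1 × g
N² = 78,179.1 / (22.0246 × 10⁻⁵) = 354,962,633
N ≈ √354,962,633 ≈ 18,840.5

18850 RPM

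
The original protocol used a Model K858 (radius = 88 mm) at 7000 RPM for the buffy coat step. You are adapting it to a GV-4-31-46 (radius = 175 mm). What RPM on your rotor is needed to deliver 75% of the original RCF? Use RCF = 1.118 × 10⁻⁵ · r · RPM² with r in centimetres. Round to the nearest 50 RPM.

Original rotor: r = 88 mm = 8.8 cm
RCF_original = 1.118 × 10⁻⁵ × 8.8 × (7000)² = 1.118 × 10⁻⁵ × 8.8 × 49,000,000 ≈ 4,820.8 × g
Target RCF = 0.75 × 4,820.8 ≈ 3,615.6 × g
Your rotor: r = 175 mm = 17.5 cm
3,615.6 = 1.118 × 10⁻⁵ × 17.5 × N²
N² = 3,615.6 / (19.565 × 10⁻⁵) = 18,479,939
N ≈ √18,479,939 ≈ 4,298.8

≈ 4300 RPM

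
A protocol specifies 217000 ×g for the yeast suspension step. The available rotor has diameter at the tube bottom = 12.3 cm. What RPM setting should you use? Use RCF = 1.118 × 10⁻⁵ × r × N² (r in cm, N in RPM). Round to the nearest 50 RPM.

56200 RPM

r = 12.3 / 2 = 6.15 cm
RCF = 1.118 × 10⁻⁵ × r × N²
217,000 = 1.118 × 10⁻⁵ × 6.15 × N²
N² = 217,000 / (6.8757 × 10⁻⁵) = 3,156,042,294
N ≈ √3,156,042,294 ≈ 56,178.7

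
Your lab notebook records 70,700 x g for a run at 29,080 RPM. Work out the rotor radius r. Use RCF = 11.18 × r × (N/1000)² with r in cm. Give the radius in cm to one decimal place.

7.5 cm

RCF = 11.18 × r × (N/1000)²
70700 = 11.18 × r × (29.08)²
r = 70700 / (11.18 × 845.6464) = 70700 / 9454.327 ≈ 7.478 cm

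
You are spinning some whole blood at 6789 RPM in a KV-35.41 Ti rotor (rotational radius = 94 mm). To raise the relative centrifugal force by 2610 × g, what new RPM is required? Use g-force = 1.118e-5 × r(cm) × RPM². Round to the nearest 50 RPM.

r = 94 mm = 9.4 cm
Current RCF = 1.118 × 10⁻⁵ × 9.4 × (6789)² = 1.118 × 10⁻⁵ × 9.4 × 46,090,521 ≈ 4,843.7 × g
Target RCF = 4,843.7 + 2,610 = 7,453.7 × g
N² = 7,453.7 / (10.5092 × 10⁻⁵) = 70,925,475
N ≈ √70,925,475 ≈ 8,421.7

N₂ ≈ 8400 RPM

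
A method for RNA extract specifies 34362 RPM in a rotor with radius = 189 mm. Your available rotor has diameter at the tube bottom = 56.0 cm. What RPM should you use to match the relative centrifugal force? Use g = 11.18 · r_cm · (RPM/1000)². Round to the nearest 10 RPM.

Original rotor: r = 189 mm = 18.9 cm
RCF = 11.18 × r × (N/1000)²
RCF_original = 11.18 × 18.9 × (34.362)² = 11.18 × 18.9 × 1,180.747044 ≈ 249,494.2 × g
Your rotor: r = 56.0 / 2 = 28 cm
249,494.2 = 11.18 × 28 × (N/1000)²
(N/1000)² = 249,494.2 / 313.04 = 797.0042
N = 1000 × √797.0042 ≈ 28,231.3

28230 RPM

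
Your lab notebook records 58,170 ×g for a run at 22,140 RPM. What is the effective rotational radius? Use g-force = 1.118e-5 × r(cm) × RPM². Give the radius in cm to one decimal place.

RCF = 1.118 × 10⁻⁵ × r × N²
58170 = 1.118 × 10⁻⁵ × r × (22140)²
r = 58170 / (1.118 × 10⁻⁵ × 490,179,600) = 58170 / 5480.208 ≈ 10.615 cm

10.6 cm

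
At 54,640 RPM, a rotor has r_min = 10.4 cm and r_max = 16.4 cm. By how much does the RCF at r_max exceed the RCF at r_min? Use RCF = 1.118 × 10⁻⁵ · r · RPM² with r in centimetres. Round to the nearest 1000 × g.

200000 ×g

RCF_max = 1.118 × 10⁻⁵ × 16.4 × (54640)² = 1.118 × 10⁻⁵ × 16.4 × 2,985,529,600 ≈ 547,402.8 × g
RCF_min = 1.118 × 10⁻⁵ × 10.4 × (54640)² = 1.118 × 10⁻⁵ × 10.4 × 2,985,529,600 ≈ 347,133.5 × g
ΔRCF = 547,402.8 − 347,133.5 = 200,269.3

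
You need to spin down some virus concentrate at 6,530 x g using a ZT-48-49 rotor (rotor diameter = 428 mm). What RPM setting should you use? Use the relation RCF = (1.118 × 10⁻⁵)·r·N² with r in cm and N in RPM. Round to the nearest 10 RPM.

r = 428 mm / 2 = 214 mm = 21.4 cm
6,530 = 1.118 × 10⁻⁵ × 21.4 × N²
N² = 6,530 / (23.9252 × 10⁻⁵) = 27,293,398
N ≈ √27,293,398 ≈ 5,224.3

≈ 5220 RPM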